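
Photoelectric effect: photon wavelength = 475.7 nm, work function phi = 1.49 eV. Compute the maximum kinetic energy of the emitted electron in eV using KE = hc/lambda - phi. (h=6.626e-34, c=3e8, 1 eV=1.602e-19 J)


E_photon = hc / lambda
= (6.626e-34)(3e8) / (475.7e-9)
= 4.1787e-19 J
= 2.6084 eV
KE = E_photon - phi
= 2.6084 - 1.49
= 1.1184 eV

1.1184


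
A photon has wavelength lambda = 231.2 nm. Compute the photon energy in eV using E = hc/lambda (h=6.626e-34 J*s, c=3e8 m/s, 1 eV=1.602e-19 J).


E = hc / lambda
= (6.626e-34)(3e8) / (231.2e-9)
= 1.9878e-25 / 2.3120e-07
= 8.5978e-19 J
Converting to eV: 8.5978e-19 / 1.602e-19
= 5.3669 eV

5.3669


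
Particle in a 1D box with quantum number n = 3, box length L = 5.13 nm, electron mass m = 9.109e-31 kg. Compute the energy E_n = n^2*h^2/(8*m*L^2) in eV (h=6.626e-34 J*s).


E = n^2 * h^2 / (8 * m * L^2)
= 3^2 * (6.626e-34)^2 / (8 * 9.109e-31 * (5.13e-9)^2)
= 9 * 4.3904e-67 / (8 * 9.109e-31 * 2.6317e-17)
= 2.0604e-20 J
= 0.1286 eV

0.1286


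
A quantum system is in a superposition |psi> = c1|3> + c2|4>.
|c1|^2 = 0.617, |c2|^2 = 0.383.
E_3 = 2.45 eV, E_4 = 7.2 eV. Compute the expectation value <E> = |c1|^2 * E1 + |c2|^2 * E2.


<E> = |c1|^2 * E1 + |c2|^2 * E2
= 0.617 * 2.45 + 0.383 * 7.2
= 1.5117 + 2.7576
= 4.2693 eV

4.2693


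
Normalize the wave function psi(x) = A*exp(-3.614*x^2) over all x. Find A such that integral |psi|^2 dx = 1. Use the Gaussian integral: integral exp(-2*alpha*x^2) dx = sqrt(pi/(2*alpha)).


integral |psi|^2 dx = A^2 * sqrt(pi/(2*alpha)) = 1
A^2 = sqrt(2*alpha/pi)
= sqrt(2 * 3.614 / pi)
= 1.51682
A = sqrt(1.51682)
= 1.2316

1.2316


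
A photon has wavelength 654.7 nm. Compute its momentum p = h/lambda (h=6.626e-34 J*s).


p = h / lambda
= 6.626e-34 / (654.7e-9)
= 6.626e-34 / 6.5470e-07
= 1.0121e-27 kg*m/s

1.0121e-27


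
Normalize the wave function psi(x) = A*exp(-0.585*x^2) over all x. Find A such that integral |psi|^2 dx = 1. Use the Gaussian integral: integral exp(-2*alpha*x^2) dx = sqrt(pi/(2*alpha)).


integral |psi|^2 dx = A^2 * sqrt(pi/(2*alpha)) = 1
A^2 = sqrt(2*alpha/pi)
= sqrt(2 * 0.585 / pi)
= 0.610264
A = sqrt(0.610264)
= 0.7812

0.7812


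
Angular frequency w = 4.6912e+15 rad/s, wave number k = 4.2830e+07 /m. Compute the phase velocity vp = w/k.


vp = w / k
= 4.6912e+15 / 4.2830e+07
= 1.0953e+08 m/s

1.0953e+08


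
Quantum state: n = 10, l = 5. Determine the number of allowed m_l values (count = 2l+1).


m_l ranges from -l to +l in integer steps
So m_l goes from -5 to +5
Count = 2l + 1 = 2*5 + 1
= 11

11


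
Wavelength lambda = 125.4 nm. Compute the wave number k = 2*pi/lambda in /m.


k = 2 * pi / lambda
= 6.2832 / (125.4e-9)
= 6.2832 / 1.2540e-07
= 5.0105e+07 /m

5.0105e+07


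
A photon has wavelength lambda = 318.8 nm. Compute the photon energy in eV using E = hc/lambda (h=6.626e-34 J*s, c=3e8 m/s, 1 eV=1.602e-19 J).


E = hc / lambda
= (6.626e-34)(3e8) / (318.8e-9)
= 1.9878e-25 / 3.1880e-07
= 6.2353e-19 J
Converting to eV: 6.2353e-19 / 1.602e-19
= 3.8922 eV

3.8922


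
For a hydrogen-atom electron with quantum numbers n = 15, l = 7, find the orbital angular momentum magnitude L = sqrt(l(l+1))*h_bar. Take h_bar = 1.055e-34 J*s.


L = sqrt(l*(l+1)) * h_bar
= sqrt(7 * 8) * 1.055e-34
= sqrt(56) * 1.055e-34
= 7.4833 * 1.055e-34
= 7.8949e-34 J*s

7.8949e-34


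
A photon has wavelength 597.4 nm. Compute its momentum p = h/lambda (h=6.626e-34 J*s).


p = h / lambda
= 6.626e-34 / (597.4e-9)
= 6.626e-34 / 5.9740e-07
= 1.1091e-27 kg*m/s

1.1091e-27


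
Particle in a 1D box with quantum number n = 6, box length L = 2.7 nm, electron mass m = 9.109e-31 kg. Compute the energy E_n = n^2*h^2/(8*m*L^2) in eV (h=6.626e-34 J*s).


E = n^2 * h^2 / (8 * m * L^2)
= 6^2 * (6.626e-34)^2 / (8 * 9.109e-31 * (2.7e-9)^2)
= 36 * 4.3904e-67 / (8 * 9.109e-31 * 7.2900e-18)
= 2.9752e-19 J
= 1.8572 eV

1.8572


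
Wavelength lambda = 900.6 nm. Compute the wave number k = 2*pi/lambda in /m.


k = 2 * pi / lambda
= 6.2832 / (900.6e-9)
= 6.2832 / 9.0060e-07
= 6.9767e+06 /m

6.9767e+06


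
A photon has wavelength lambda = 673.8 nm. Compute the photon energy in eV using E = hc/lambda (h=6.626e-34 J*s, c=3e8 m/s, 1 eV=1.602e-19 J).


E = hc / lambda
= (6.626e-34)(3e8) / (673.8e-9)
= 1.9878e-25 / 6.7380e-07
= 2.9501e-19 J
Converting to eV: 2.9501e-19 / 1.602e-19
= 1.8415 eV

1.8415


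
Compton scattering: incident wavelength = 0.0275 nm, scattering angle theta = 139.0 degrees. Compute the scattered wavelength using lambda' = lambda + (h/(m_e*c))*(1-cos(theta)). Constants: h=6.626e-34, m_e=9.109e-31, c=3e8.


Compton wavelength: h/(m_e*c) = 2.4247e-12 m
d_lambda = 2.4247e-12 * (1 - cos(139.0 deg))
= 2.4247e-12 * 1.75471
= 4.2547e-12 m = 0.004255 nm
lambda' = 0.0275 + 0.004255
= 0.031755 nm

0.031755


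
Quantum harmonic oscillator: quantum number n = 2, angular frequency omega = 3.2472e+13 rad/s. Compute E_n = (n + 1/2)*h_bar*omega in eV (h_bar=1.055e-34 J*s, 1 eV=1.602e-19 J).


E = (n + 1/2) * h_bar * omega
= (2 + 0.5) * 1.055e-34 * 3.2472e+13
= 2.5 * 3.4258e-21
= 8.5645e-21 J
= 0.0535 eV

0.0535


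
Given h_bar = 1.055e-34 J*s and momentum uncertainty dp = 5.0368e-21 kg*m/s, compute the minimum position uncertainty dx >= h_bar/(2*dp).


dx = h_bar / (2 * dp)
= 1.055e-34 / (2 * 5.0368e-21)
= 1.055e-34 / 1.0074e-20
= 1.0473e-14 m

1.0473e-14


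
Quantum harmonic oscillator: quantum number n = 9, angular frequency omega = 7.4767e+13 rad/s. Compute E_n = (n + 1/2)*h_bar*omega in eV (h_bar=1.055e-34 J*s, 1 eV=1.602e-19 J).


E = (n + 1/2) * h_bar * omega
= (9 + 0.5) * 1.055e-34 * 7.4767e+13
= 9.5 * 7.8879e-21
= 7.4935e-20 J
= 0.4678 eV

0.4678


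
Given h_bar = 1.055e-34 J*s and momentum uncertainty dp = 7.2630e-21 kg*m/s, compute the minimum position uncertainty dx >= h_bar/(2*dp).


dx = h_bar / (2 * dp)
= 1.055e-34 / (2 * 7.2630e-21)
= 1.055e-34 / 1.4526e-20
= 7.2628e-15 m

7.2628e-15


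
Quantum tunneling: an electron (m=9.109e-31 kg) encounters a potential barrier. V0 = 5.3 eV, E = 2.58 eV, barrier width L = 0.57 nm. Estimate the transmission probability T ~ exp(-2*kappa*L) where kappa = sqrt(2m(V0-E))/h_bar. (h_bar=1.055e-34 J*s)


V0 - E = 2.72 eV = 4.3574e-19 J
kappa = sqrt(2 * m * (V0-E)) / h_bar
= sqrt(2 * 9.109e-31 * 4.3574e-19) / 1.055e-34
= 8.4453e+09 /m
2*kappa*L = 2 * 8.4453e+09 * 0.57e-9
= 9.6276
T = exp(-9.6276) = 6.588439e-05

6.588439e-05


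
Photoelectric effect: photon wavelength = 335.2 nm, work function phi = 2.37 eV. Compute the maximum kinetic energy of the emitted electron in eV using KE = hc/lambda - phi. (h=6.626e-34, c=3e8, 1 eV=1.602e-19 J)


E_photon = hc / lambda
= (6.626e-34)(3e8) / (335.2e-9)
= 5.9302e-19 J
= 3.7017 eV
KE = E_photon - phi
= 3.7017 - 2.37
= 1.3317 eV

1.3317


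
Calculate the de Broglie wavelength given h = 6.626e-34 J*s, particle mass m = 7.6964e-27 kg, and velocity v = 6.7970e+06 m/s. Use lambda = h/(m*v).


lambda = h / (m * v)
= 6.626e-34 / (7.6964e-27 * 6.7970e+06)
= 6.626e-34 / 5.2312e-20
= 1.2666e-14 m

1.2666e-14


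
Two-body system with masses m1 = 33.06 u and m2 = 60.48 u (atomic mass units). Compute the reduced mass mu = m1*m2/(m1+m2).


mu = m1 * m2 / (m1 + m2)
= 33.06 * 60.48 / (33.06 + 60.48)
= 1999.4688 / 93.54
= 21.3755 u

21.3755


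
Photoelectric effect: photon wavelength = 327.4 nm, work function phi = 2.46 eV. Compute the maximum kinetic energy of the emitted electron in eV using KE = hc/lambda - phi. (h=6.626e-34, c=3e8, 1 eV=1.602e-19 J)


E_photon = hc / lambda
= (6.626e-34)(3e8) / (327.4e-9)
= 6.0715e-19 J
= 3.7899 eV
KE = E_photon - phi
= 3.7899 - 2.46
= 1.3299 eV

1.3299


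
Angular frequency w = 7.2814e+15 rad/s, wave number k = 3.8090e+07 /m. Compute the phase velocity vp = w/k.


vp = w / k
= 7.2814e+15 / 3.8090e+07
= 1.9116e+08 m/s

1.9116e+08


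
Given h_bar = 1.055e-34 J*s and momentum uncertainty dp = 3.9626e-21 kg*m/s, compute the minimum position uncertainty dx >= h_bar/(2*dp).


dx = h_bar / (2 * dp)
= 1.055e-34 / (2 * 3.9626e-21)
= 1.055e-34 / 7.9252e-21
= 1.3312e-14 m

1.3312e-14


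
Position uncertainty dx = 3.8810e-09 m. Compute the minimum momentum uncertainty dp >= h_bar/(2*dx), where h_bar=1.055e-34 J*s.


dp = h_bar / (2 * dx)
= 1.055e-34 / (2 * 3.8810e-09)
= 1.055e-34 / 7.7620e-09
= 1.3592e-26 kg*m/s

1.3592e-26


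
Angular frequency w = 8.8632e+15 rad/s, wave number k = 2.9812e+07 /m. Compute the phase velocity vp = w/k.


vp = w / k
= 8.8632e+15 / 2.9812e+07
= 2.9730e+08 m/s

2.9730e+08


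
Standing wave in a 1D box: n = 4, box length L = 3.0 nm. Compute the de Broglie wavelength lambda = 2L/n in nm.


lambda = 2L / n
= 2 * 3.0 / 4
= 6.0 / 4
= 1.5 nm

1.5


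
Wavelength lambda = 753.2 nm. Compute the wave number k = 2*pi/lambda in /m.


k = 2 * pi / lambda
= 6.2832 / (753.2e-9)
= 6.2832 / 7.5320e-07
= 8.3420e+06 /m

8.3420e+06


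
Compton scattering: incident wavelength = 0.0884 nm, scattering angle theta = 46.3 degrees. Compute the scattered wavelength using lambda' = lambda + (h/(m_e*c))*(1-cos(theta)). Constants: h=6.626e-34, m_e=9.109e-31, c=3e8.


Compton wavelength: h/(m_e*c) = 2.4247e-12 m
d_lambda = 2.4247e-12 * (1 - cos(46.3 deg))
= 2.4247e-12 * 0.309118
= 7.4952e-13 m = 0.00075 nm
lambda' = 0.0884 + 0.00075
= 0.08915 nm

0.08915


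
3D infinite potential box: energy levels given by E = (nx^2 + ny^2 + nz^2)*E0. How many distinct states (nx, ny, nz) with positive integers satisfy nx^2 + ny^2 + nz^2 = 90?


Enumerate all (nx, ny, nz) with nx^2 + ny^2 + nz^2 = 90:
(1,5,8)
(1,8,5)
(4,5,7)
(4,7,5)
(5,1,8)
(5,4,7)
(5,7,4)
(5,8,1)
(7,4,5)
(7,5,4)
(8,1,5)
(8,5,1)
Total degeneracy = 12

12


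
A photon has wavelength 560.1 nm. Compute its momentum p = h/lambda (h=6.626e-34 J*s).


p = h / lambda
= 6.626e-34 / (560.1e-9)
= 6.626e-34 / 5.6010e-07
= 1.1830e-27 kg*m/s

1.1830e-27


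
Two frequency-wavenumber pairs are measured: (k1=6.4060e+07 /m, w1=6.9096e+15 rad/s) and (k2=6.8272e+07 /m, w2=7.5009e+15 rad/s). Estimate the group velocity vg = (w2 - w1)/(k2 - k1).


vg = (w2 - w1) / (k2 - k1)
= (7.5009e+15 - 6.9096e+15) / (6.8272e+07 - 6.4060e+07)
= 5.9130e+14 / 4.2120e+06
= 1.4038e+08 m/s

1.4038e+08


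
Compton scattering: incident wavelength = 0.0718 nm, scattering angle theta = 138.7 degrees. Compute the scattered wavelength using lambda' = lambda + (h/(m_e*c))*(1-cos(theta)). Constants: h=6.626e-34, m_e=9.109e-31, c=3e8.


Compton wavelength: h/(m_e*c) = 2.4247e-12 m
d_lambda = 2.4247e-12 * (1 - cos(138.7 deg))
= 2.4247e-12 * 1.751264
= 4.2463e-12 m = 0.004246 nm
lambda' = 0.0718 + 0.004246
= 0.076046 nm

0.076046


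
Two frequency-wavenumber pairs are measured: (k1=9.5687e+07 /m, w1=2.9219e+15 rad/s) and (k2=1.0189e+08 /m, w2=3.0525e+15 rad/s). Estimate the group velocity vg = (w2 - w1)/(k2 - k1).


vg = (w2 - w1) / (k2 - k1)
= (3.0525e+15 - 2.9219e+15) / (1.0189e+08 - 9.5687e+07)
= 1.3060e+14 / 6.2030e+06
= 2.1054e+07 m/s

2.1054e+07


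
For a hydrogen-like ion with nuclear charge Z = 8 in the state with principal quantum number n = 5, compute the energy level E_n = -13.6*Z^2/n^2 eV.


E_n = -13.6 * Z^2 / n^2
= -13.6 * 8^2 / 5^2
= -13.6 * 64 / 25
= -34.816 eV

-34.816


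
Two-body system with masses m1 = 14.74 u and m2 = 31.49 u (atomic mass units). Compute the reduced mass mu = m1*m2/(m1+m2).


mu = m1 * m2 / (m1 + m2)
= 14.74 * 31.49 / (14.74 + 31.49)
= 464.1626 / 46.23
= 10.0403 u

10.0403


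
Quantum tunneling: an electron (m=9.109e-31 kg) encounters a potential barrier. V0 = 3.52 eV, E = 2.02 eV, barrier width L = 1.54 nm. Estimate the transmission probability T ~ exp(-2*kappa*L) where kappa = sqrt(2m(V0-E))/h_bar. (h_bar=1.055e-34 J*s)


V0 - E = 1.5 eV = 2.4030e-19 J
kappa = sqrt(2 * m * (V0-E)) / h_bar
= sqrt(2 * 9.109e-31 * 2.4030e-19) / 1.055e-34
= 6.2715e+09 /m
2*kappa*L = 2 * 6.2715e+09 * 1.54e-9
= 19.3164
T = exp(-19.3164) = 4.083265e-09

4.083265e-09


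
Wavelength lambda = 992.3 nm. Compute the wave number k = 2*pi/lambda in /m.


k = 2 * pi / lambda
= 6.2832 / (992.3e-9)
= 6.2832 / 9.9230e-07
= 6.3319e+06 /m

6.3319e+06


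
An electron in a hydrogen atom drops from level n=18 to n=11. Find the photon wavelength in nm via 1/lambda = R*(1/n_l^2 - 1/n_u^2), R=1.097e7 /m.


1/lambda = R * (1/n_l^2 - 1/n_u^2)
= 1.097e7 * (1/11^2 - 1/18^2)
= 1.097e7 * (0.008264 - 0.003086)
= 1.097e7 * 0.005178
= 5.6803e+04 /m
lambda = 1 / 5.6803e+04 = 17604.663 nm

17604.663


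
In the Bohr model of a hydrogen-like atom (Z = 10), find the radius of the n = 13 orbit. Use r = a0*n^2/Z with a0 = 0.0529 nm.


r = a0 * n^2 / Z
= 0.0529 * 13^2 / 10
= 0.0529 * 169 / 10
= 0.894 nm

0.894


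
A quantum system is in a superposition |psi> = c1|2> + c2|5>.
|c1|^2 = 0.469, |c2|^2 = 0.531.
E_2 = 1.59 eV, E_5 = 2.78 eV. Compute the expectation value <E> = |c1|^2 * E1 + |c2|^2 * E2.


<E> = |c1|^2 * E1 + |c2|^2 * E2
= 0.469 * 1.59 + 0.531 * 2.78
= 0.7457 + 1.4762
= 2.2219 eV

2.2219


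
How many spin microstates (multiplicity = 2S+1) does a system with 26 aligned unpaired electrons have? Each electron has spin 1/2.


Total spin S = N * (1/2) = 26 * 0.5 = 13.0
Spin multiplicity = 2S + 1
= 2 * 13.0 + 1
= 27

27


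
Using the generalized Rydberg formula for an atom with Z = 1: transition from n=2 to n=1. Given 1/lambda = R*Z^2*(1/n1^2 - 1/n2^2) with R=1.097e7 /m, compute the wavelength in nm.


1/lambda = R * Z^2 * (1/n1^2 - 1/n2^2)
= 1.097e7 * 1^2 * (1/1^2 - 1/2^2)
= 1.097e7 * 1 * (1.0 - 0.25)
= 8.2275e+06 /m
lambda = 1 / 8.2275e+06
= 121.5436 nm

121.5436


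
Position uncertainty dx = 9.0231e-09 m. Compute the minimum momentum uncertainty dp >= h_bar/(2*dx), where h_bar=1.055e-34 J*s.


dp = h_bar / (2 * dx)
= 1.055e-34 / (2 * 9.0231e-09)
= 1.055e-34 / 1.8046e-08
= 5.8461e-27 kg*m/s

5.8461e-27


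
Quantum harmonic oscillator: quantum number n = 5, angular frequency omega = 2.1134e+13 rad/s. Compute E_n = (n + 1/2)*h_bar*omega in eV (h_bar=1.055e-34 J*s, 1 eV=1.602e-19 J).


E = (n + 1/2) * h_bar * omega
= (5 + 0.5) * 1.055e-34 * 2.1134e+13
= 5.5 * 2.2296e-21
= 1.2263e-20 J
= 0.0765 eV

0.0765


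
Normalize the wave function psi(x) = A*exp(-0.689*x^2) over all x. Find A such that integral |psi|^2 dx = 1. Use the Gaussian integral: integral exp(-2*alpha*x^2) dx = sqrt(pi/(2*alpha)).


integral |psi|^2 dx = A^2 * sqrt(pi/(2*alpha)) = 1
A^2 = sqrt(2*alpha/pi)
= sqrt(2 * 0.689 / pi)
= 0.662292
A = sqrt(0.662292)
= 0.8138

0.8138


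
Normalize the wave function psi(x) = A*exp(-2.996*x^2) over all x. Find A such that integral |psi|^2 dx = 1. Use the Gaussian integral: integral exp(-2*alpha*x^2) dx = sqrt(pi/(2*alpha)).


integral |psi|^2 dx = A^2 * sqrt(pi/(2*alpha)) = 1
A^2 = sqrt(2*alpha/pi)
= sqrt(2 * 2.996 / pi)
= 1.381055
A = sqrt(1.381055)
= 1.1752

1.1752


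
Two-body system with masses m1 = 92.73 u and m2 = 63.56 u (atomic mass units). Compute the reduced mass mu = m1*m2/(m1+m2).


mu = m1 * m2 / (m1 + m2)
= 92.73 * 63.56 / (92.73 + 63.56)
= 5893.9188 / 156.29
= 37.7114 u

37.7114


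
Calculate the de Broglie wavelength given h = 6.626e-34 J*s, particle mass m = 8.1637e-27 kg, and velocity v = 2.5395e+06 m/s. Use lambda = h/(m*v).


lambda = h / (m * v)
= 6.626e-34 / (8.1637e-27 * 2.5395e+06)
= 6.626e-34 / 2.0732e-20
= 3.1961e-14 m

3.1961e-14


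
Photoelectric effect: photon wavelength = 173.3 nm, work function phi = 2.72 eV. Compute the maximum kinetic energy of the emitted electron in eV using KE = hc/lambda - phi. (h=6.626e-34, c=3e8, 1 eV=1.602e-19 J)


E_photon = hc / lambda
= (6.626e-34)(3e8) / (173.3e-9)
= 1.1470e-18 J
= 7.16 eV
KE = E_photon - phi
= 7.16 - 2.72
= 4.44 eV

4.44


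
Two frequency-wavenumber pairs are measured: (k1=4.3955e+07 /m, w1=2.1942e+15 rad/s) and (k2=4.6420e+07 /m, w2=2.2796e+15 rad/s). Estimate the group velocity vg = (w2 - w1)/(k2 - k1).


vg = (w2 - w1) / (k2 - k1)
= (2.2796e+15 - 2.1942e+15) / (4.6420e+07 - 4.3955e+07)
= 8.5400e+13 / 2.4650e+06
= 3.4645e+07 m/s

3.4645e+07


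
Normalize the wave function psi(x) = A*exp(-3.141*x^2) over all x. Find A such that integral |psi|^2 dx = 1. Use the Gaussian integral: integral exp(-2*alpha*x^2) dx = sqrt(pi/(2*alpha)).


integral |psi|^2 dx = A^2 * sqrt(pi/(2*alpha)) = 1
A^2 = sqrt(2*alpha/pi)
= sqrt(2 * 3.141 / pi)
= 1.41408
A = sqrt(1.41408)
= 1.1892

1.1892


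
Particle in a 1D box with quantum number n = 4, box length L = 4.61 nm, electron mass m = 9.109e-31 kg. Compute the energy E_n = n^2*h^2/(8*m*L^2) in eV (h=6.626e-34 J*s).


E = n^2 * h^2 / (8 * m * L^2)
= 4^2 * (6.626e-34)^2 / (8 * 9.109e-31 * (4.61e-9)^2)
= 16 * 4.3904e-67 / (8 * 9.109e-31 * 2.1252e-17)
= 4.5359e-20 J
= 0.2831 eV

0.2831


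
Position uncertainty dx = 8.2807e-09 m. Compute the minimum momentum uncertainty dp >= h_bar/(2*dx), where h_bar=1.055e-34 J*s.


dp = h_bar / (2 * dx)
= 1.055e-34 / (2 * 8.2807e-09)
= 1.055e-34 / 1.6561e-08
= 6.3702e-27 kg*m/s

6.3702e-27


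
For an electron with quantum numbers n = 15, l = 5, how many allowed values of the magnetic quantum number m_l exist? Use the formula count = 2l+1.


m_l ranges from -l to +l in integer steps
So m_l goes from -5 to +5
Count = 2l + 1 = 2*5 + 1
= 11

11


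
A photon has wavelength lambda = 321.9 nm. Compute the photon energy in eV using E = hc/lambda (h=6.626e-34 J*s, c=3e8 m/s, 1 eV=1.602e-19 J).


E = hc / lambda
= (6.626e-34)(3e8) / (321.9e-9)
= 1.9878e-25 / 3.2190e-07
= 6.1752e-19 J
Converting to eV: 6.1752e-19 / 1.602e-19
= 3.8547 eV

3.8547


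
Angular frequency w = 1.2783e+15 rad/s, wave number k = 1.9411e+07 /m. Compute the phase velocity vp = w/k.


vp = w / k
= 1.2783e+15 / 1.9411e+07
= 6.5854e+07 m/s

6.5854e+07


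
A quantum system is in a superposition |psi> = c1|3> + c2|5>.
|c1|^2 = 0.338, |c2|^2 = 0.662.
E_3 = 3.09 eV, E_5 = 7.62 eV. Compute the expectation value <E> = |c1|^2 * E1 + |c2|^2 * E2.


<E> = |c1|^2 * E1 + |c2|^2 * E2
= 0.338 * 3.09 + 0.662 * 7.62
= 1.0444 + 5.0444
= 6.0889 eV

6.0889


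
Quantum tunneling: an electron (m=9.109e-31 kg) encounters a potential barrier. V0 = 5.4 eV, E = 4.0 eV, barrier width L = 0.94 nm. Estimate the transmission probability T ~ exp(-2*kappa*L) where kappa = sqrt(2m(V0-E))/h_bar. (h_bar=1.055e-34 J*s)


V0 - E = 1.4 eV = 2.2428e-19 J
kappa = sqrt(2 * m * (V0-E)) / h_bar
= sqrt(2 * 9.109e-31 * 2.2428e-19) / 1.055e-34
= 6.0589e+09 /m
2*kappa*L = 2 * 6.0589e+09 * 0.94e-9
= 11.3907
T = exp(-11.3907) = 1.129991e-05

1.129991e-05


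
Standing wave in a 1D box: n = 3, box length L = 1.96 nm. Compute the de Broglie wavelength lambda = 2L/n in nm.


lambda = 2L / n
= 2 * 1.96 / 3
= 3.92 / 3
= 1.3067 nm

1.3067


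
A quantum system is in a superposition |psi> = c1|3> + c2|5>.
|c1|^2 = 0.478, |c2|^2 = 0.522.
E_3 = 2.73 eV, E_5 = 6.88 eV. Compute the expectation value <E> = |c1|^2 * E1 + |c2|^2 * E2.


<E> = |c1|^2 * E1 + |c2|^2 * E2
= 0.478 * 2.73 + 0.522 * 6.88
= 1.3049 + 3.5914
= 4.8963 eV

4.8963


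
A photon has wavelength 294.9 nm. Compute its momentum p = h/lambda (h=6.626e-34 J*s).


p = h / lambda
= 6.626e-34 / (294.9e-9)
= 6.626e-34 / 2.9490e-07
= 2.2469e-27 kg*m/s

2.2469e-27


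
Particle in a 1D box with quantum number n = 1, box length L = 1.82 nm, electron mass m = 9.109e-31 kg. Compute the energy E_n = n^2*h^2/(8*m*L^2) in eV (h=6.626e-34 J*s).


E = n^2 * h^2 / (8 * m * L^2)
= 1^2 * (6.626e-34)^2 / (8 * 9.109e-31 * (1.82e-9)^2)
= 1 * 4.3904e-67 / (8 * 9.109e-31 * 3.3124e-18)
= 1.8189e-20 J
= 0.1135 eV

0.1135


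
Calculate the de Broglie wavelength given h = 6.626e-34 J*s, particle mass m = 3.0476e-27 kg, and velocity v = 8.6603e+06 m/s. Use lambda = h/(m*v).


lambda = h / (m * v)
= 6.626e-34 / (3.0476e-27 * 8.6603e+06)
= 6.626e-34 / 2.6393e-20
= 2.5105e-14 m

2.5105e-14


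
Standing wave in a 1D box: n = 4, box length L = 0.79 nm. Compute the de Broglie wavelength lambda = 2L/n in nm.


lambda = 2L / n
= 2 * 0.79 / 4
= 1.58 / 4
= 0.395 nm

0.395


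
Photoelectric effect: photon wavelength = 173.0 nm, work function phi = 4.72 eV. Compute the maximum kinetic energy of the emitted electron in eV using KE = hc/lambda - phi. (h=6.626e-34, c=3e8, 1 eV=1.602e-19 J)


E_photon = hc / lambda
= (6.626e-34)(3e8) / (173.0e-9)
= 1.1490e-18 J
= 7.1724 eV
KE = E_photon - phi
= 7.1724 - 4.72
= 2.4524 eV

2.4524


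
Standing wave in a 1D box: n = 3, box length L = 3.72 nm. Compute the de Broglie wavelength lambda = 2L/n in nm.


lambda = 2L / n
= 2 * 3.72 / 3
= 7.44 / 3
= 2.48 nm

2.48


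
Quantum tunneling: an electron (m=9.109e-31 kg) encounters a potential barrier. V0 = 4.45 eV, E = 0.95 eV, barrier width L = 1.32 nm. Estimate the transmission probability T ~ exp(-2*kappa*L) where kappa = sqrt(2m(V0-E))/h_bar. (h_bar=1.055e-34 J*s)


V0 - E = 3.5 eV = 5.6070e-19 J
kappa = sqrt(2 * m * (V0-E)) / h_bar
= sqrt(2 * 9.109e-31 * 5.6070e-19) / 1.055e-34
= 9.5799e+09 /m
2*kappa*L = 2 * 9.5799e+09 * 1.32e-9
= 25.2911
T = exp(-25.2911) = 1.038080e-11

1.038080e-11


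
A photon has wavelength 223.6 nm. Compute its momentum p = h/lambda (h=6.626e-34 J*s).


p = h / lambda
= 6.626e-34 / (223.6e-9)
= 6.626e-34 / 2.2360e-07
= 2.9633e-27 kg*m/s

2.9633e-27


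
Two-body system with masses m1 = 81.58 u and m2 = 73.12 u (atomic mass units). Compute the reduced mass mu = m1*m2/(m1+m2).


mu = m1 * m2 / (m1 + m2)
= 81.58 * 73.12 / (81.58 + 73.12)
= 5965.1296 / 154.7
= 38.5593 u

38.5593


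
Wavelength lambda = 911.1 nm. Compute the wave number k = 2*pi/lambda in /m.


k = 2 * pi / lambda
= 6.2832 / (911.1e-9)
= 6.2832 / 9.1110e-07
= 6.8963e+06 /m

6.8963e+06


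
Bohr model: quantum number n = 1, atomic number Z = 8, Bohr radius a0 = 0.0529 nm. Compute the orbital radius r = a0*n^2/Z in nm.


r = a0 * n^2 / Z
= 0.0529 * 1^2 / 8
= 0.0529 * 1 / 8
= 0.0066 nm

0.0066


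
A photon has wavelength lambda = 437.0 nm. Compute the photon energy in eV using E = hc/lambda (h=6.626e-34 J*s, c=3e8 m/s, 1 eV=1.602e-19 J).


E = hc / lambda
= (6.626e-34)(3e8) / (437.0e-9)
= 1.9878e-25 / 4.3700e-07
= 4.5487e-19 J
Converting to eV: 4.5487e-19 / 1.602e-19
= 2.8394 eV

2.8394


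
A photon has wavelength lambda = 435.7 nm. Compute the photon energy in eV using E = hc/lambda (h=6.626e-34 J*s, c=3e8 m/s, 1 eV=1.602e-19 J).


E = hc / lambda
= (6.626e-34)(3e8) / (435.7e-9)
= 1.9878e-25 / 4.3570e-07
= 4.5623e-19 J
Converting to eV: 4.5623e-19 / 1.602e-19
= 2.8479 eV

2.8479


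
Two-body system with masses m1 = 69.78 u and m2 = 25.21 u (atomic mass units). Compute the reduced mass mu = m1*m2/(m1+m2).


mu = m1 * m2 / (m1 + m2)
= 69.78 * 25.21 / (69.78 + 25.21)
= 1759.1538 / 94.99
= 18.5194 u

18.5194


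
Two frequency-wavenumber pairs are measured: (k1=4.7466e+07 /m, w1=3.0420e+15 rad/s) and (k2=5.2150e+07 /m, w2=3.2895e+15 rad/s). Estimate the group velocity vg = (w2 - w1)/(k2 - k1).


vg = (w2 - w1) / (k2 - k1)
= (3.2895e+15 - 3.0420e+15) / (5.2150e+07 - 4.7466e+07)
= 2.4750e+14 / 4.6840e+06
= 5.2839e+07 m/s

5.2839e+07


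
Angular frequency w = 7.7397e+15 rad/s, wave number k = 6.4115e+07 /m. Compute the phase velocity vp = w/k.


vp = w / k
= 7.7397e+15 / 6.4115e+07
= 1.2072e+08 m/s

1.2072e+08


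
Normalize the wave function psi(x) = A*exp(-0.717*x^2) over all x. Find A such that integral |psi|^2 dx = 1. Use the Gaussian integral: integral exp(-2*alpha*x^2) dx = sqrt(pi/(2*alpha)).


integral |psi|^2 dx = A^2 * sqrt(pi/(2*alpha)) = 1
A^2 = sqrt(2*alpha/pi)
= sqrt(2 * 0.717 / pi)
= 0.675616
A = sqrt(0.675616)
= 0.822

0.822


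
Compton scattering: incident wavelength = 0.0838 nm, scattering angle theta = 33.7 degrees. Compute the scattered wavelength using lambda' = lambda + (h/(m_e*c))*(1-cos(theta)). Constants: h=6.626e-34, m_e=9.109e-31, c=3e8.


Compton wavelength: h/(m_e*c) = 2.4247e-12 m
d_lambda = 2.4247e-12 * (1 - cos(33.7 deg))
= 2.4247e-12 * 0.168046
= 4.0746e-13 m = 0.000407 nm
lambda' = 0.0838 + 0.000407
= 0.084207 nm

0.084207


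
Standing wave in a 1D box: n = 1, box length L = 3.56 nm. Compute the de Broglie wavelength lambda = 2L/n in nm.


lambda = 2L / n
= 2 * 3.56 / 1
= 7.12 / 1
= 7.12 nm

7.12


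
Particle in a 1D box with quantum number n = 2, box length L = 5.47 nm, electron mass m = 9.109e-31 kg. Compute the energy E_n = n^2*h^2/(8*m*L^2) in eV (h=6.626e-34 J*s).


E = n^2 * h^2 / (8 * m * L^2)
= 2^2 * (6.626e-34)^2 / (8 * 9.109e-31 * (5.47e-9)^2)
= 4 * 4.3904e-67 / (8 * 9.109e-31 * 2.9921e-17)
= 8.0543e-21 J
= 0.0503 eV

0.0503


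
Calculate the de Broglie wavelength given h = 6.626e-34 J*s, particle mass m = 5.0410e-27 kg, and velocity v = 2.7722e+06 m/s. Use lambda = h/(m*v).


lambda = h / (m * v)
= 6.626e-34 / (5.0410e-27 * 2.7722e+06)
= 6.626e-34 / 1.3975e-20
= 4.7414e-14 m

4.7414e-14


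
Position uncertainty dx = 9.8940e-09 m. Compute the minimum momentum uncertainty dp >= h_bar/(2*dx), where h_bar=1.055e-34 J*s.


dp = h_bar / (2 * dx)
= 1.055e-34 / (2 * 9.8940e-09)
= 1.055e-34 / 1.9788e-08
= 5.3315e-27 kg*m/s

5.3315e-27


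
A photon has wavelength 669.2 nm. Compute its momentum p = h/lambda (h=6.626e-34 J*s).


p = h / lambda
= 6.626e-34 / (669.2e-9)
= 6.626e-34 / 6.6920e-07
= 9.9014e-28 kg*m/s

9.9014e-28


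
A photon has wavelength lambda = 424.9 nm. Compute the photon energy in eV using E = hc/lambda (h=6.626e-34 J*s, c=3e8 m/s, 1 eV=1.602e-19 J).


E = hc / lambda
= (6.626e-34)(3e8) / (424.9e-9)
= 1.9878e-25 / 4.2490e-07
= 4.6783e-19 J
Converting to eV: 4.6783e-19 / 1.602e-19
= 2.9203 eV

2.9203


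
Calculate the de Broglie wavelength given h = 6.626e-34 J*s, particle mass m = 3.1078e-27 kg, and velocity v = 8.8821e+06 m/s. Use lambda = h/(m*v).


lambda = h / (m * v)
= 6.626e-34 / (3.1078e-27 * 8.8821e+06)
= 6.626e-34 / 2.7604e-20
= 2.4004e-14 m

2.4004e-14


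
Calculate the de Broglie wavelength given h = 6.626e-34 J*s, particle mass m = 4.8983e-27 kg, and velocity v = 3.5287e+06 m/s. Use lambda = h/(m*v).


lambda = h / (m * v)
= 6.626e-34 / (4.8983e-27 * 3.5287e+06)
= 6.626e-34 / 1.7285e-20
= 3.8335e-14 m

3.8335e-14


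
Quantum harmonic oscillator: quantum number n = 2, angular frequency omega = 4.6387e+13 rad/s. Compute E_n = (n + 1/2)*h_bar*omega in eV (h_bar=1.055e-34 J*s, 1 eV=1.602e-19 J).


E = (n + 1/2) * h_bar * omega
= (2 + 0.5) * 1.055e-34 * 4.6387e+13
= 2.5 * 4.8938e-21
= 1.2235e-20 J
= 0.0764 eV

0.0764


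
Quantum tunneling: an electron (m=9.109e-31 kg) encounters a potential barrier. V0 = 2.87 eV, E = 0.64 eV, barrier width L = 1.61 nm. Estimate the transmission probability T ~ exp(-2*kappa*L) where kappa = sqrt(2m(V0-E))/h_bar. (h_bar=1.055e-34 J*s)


V0 - E = 2.23 eV = 3.5725e-19 J
kappa = sqrt(2 * m * (V0-E)) / h_bar
= sqrt(2 * 9.109e-31 * 3.5725e-19) / 1.055e-34
= 7.6468e+09 /m
2*kappa*L = 2 * 7.6468e+09 * 1.61e-9
= 24.6228
T = exp(-24.6228) = 2.025133e-11

2.025133e-11


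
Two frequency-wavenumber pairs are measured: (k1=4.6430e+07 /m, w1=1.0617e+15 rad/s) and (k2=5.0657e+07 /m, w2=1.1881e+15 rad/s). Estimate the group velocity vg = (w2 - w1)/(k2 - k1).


vg = (w2 - w1) / (k2 - k1)
= (1.1881e+15 - 1.0617e+15) / (5.0657e+07 - 4.6430e+07)
= 1.2640e+14 / 4.2270e+06
= 2.9903e+07 m/s

2.9903e+07


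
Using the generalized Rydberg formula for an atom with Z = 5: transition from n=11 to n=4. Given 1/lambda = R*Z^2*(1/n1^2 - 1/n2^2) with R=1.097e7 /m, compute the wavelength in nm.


1/lambda = R * Z^2 * (1/n1^2 - 1/n2^2)
= 1.097e7 * 5^2 * (1/4^2 - 1/11^2)
= 1.097e7 * 25 * (0.0625 - 0.008264)
= 1.4874e+07 /m
lambda = 1 / 1.4874e+07
= 67.231 nm

67.231


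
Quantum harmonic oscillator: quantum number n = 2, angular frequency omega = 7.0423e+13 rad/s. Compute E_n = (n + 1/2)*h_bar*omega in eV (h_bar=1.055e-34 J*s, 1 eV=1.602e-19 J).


E = (n + 1/2) * h_bar * omega
= (2 + 0.5) * 1.055e-34 * 7.0423e+13
= 2.5 * 7.4296e-21
= 1.8574e-20 J
= 0.1159 eV

0.1159


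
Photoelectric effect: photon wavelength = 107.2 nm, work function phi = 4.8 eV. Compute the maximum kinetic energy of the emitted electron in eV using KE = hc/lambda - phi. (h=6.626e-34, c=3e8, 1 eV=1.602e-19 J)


E_photon = hc / lambda
= (6.626e-34)(3e8) / (107.2e-9)
= 1.8543e-18 J
= 11.5749 eV
KE = E_photon - phi
= 11.5749 - 4.8
= 6.7749 eV

6.7749


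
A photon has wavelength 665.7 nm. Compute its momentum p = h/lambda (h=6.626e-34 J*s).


p = h / lambda
= 6.626e-34 / (665.7e-9)
= 6.626e-34 / 6.6570e-07
= 9.9534e-28 kg*m/s

9.9534e-28


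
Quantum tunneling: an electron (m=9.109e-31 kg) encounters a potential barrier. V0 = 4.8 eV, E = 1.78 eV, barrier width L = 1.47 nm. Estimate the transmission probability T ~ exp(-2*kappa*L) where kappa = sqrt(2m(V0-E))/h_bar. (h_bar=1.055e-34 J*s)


V0 - E = 3.02 eV = 4.8380e-19 J
kappa = sqrt(2 * m * (V0-E)) / h_bar
= sqrt(2 * 9.109e-31 * 4.8380e-19) / 1.055e-34
= 8.8988e+09 /m
2*kappa*L = 2 * 8.8988e+09 * 1.47e-9
= 26.1625
T = exp(-26.1625) = 4.342623e-12

4.342623e-12


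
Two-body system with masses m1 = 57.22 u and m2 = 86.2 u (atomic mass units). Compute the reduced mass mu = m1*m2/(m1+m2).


mu = m1 * m2 / (m1 + m2)
= 57.22 * 86.2 / (57.22 + 86.2)
= 4932.364 / 143.42
= 34.391 u

34.391


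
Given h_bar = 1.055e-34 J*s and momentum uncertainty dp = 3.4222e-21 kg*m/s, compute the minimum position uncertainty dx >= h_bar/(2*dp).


dx = h_bar / (2 * dp)
= 1.055e-34 / (2 * 3.4222e-21)
= 1.055e-34 / 6.8444e-21
= 1.5414e-14 m

1.5414e-14


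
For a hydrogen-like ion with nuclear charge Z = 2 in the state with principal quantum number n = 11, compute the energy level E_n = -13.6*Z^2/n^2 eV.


E_n = -13.6 * Z^2 / n^2
= -13.6 * 2^2 / 11^2
= -13.6 * 4 / 121
= -0.4496 eV

-0.4496


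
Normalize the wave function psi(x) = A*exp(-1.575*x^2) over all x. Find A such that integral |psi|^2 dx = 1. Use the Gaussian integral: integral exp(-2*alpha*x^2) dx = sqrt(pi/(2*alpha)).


integral |psi|^2 dx = A^2 * sqrt(pi/(2*alpha)) = 1
A^2 = sqrt(2*alpha/pi)
= sqrt(2 * 1.575 / pi)
= 1.001337
A = sqrt(1.001337)
= 1.0007

1.0007


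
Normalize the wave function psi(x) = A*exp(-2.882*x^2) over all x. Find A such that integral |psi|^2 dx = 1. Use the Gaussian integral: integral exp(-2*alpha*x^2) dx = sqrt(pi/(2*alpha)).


integral |psi|^2 dx = A^2 * sqrt(pi/(2*alpha)) = 1
A^2 = sqrt(2*alpha/pi)
= sqrt(2 * 2.882 / pi)
= 1.354525
A = sqrt(1.354525)
= 1.1638

1.1638


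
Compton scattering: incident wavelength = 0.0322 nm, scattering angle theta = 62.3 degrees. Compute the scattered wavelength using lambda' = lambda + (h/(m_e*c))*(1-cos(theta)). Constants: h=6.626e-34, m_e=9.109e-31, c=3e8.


Compton wavelength: h/(m_e*c) = 2.4247e-12 m
d_lambda = 2.4247e-12 * (1 - cos(62.3 deg))
= 2.4247e-12 * 0.535158
= 1.2976e-12 m = 0.001298 nm
lambda' = 0.0322 + 0.001298
= 0.033498 nm

0.033498


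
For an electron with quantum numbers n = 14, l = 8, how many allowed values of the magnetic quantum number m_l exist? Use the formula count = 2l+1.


m_l ranges from -l to +l in integer steps
So m_l goes from -8 to +8
Count = 2l + 1 = 2*8 + 1
= 17

17


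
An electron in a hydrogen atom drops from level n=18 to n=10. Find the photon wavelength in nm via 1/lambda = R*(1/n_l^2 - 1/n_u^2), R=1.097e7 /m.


1/lambda = R * (1/n_l^2 - 1/n_u^2)
= 1.097e7 * (1/10^2 - 1/18^2)
= 1.097e7 * (0.01 - 0.003086)
= 1.097e7 * 0.006914
= 7.5842e+04 /m
lambda = 1 / 7.5842e+04 = 13185.3106 nm

13185.3106


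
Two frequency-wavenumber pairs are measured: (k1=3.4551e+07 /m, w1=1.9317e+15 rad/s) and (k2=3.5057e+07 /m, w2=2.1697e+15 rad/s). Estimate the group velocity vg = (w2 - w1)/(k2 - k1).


vg = (w2 - w1) / (k2 - k1)
= (2.1697e+15 - 1.9317e+15) / (3.5057e+07 - 3.4551e+07)
= 2.3800e+14 / 5.0600e+05
= 4.7036e+08 m/s

4.7036e+08


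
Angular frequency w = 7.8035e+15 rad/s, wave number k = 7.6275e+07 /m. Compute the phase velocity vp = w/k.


vp = w / k
= 7.8035e+15 / 7.6275e+07
= 1.0231e+08 m/s

1.0231e+08


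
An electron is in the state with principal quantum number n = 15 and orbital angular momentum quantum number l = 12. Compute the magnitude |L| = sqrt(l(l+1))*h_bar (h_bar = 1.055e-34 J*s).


L = sqrt(l*(l+1)) * h_bar
= sqrt(12 * 13) * 1.055e-34
= sqrt(156) * 1.055e-34
= 12.49 * 1.055e-34
= 1.3177e-33 J*s

1.3177e-33


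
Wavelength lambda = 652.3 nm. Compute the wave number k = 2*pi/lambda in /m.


k = 2 * pi / lambda
= 6.2832 / (652.3e-9)
= 6.2832 / 6.5230e-07
= 9.6324e+06 /m

9.6324e+06


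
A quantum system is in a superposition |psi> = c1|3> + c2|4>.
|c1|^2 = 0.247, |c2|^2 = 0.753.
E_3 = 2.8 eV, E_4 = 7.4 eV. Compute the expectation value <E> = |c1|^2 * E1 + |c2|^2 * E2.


<E> = |c1|^2 * E1 + |c2|^2 * E2
= 0.247 * 2.8 + 0.753 * 7.4
= 0.6916 + 5.5722
= 6.2638 eV

6.2638


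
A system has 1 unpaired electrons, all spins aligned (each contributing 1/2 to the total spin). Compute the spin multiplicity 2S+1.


Total spin S = N * (1/2) = 1 * 0.5 = 0.5
Spin multiplicity = 2S + 1
= 2 * 0.5 + 1
= 2

2


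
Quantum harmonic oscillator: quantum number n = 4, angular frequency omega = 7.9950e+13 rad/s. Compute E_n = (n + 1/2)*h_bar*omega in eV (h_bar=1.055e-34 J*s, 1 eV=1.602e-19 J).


E = (n + 1/2) * h_bar * omega
= (4 + 0.5) * 1.055e-34 * 7.9950e+13
= 4.5 * 8.4347e-21
= 3.7956e-20 J
= 0.2369 eV

0.2369


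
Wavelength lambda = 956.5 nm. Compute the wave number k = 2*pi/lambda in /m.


k = 2 * pi / lambda
= 6.2832 / (956.5e-9)
= 6.2832 / 9.5650e-07
= 6.5689e+06 /m

6.5689e+06


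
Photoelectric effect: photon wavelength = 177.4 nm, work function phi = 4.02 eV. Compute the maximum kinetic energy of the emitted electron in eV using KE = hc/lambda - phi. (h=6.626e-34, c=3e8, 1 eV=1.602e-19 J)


E_photon = hc / lambda
= (6.626e-34)(3e8) / (177.4e-9)
= 1.1205e-18 J
= 6.9945 eV
KE = E_photon - phi
= 6.9945 - 4.02
= 2.9745 eV

2.9745


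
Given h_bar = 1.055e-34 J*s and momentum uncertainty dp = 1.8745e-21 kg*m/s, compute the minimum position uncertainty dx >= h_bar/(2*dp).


dx = h_bar / (2 * dp)
= 1.055e-34 / (2 * 1.8745e-21)
= 1.055e-34 / 3.7490e-21
= 2.8141e-14 m

2.8141e-14


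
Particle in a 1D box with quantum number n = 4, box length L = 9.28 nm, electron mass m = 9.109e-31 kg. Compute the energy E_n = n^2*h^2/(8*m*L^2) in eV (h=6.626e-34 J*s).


E = n^2 * h^2 / (8 * m * L^2)
= 4^2 * (6.626e-34)^2 / (8 * 9.109e-31 * (9.28e-9)^2)
= 16 * 4.3904e-67 / (8 * 9.109e-31 * 8.6118e-17)
= 1.1194e-20 J
= 0.0699 eV

0.0699


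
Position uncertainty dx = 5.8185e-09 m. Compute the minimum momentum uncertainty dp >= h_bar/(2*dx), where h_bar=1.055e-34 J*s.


dp = h_bar / (2 * dx)
= 1.055e-34 / (2 * 5.8185e-09)
= 1.055e-34 / 1.1637e-08
= 9.0659e-27 kg*m/s

9.0659e-27


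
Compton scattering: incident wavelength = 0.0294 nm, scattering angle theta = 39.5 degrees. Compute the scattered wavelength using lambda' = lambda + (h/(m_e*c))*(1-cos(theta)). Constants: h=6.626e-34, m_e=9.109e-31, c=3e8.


Compton wavelength: h/(m_e*c) = 2.4247e-12 m
d_lambda = 2.4247e-12 * (1 - cos(39.5 deg))
= 2.4247e-12 * 0.228375
= 5.5374e-13 m = 0.000554 nm
lambda' = 0.0294 + 0.000554
= 0.029954 nm

0.029954


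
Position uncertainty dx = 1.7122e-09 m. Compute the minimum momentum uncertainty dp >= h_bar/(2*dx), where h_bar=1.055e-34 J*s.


dp = h_bar / (2 * dx)
= 1.055e-34 / (2 * 1.7122e-09)
= 1.055e-34 / 3.4244e-09
= 3.0808e-26 kg*m/s

3.0808e-26


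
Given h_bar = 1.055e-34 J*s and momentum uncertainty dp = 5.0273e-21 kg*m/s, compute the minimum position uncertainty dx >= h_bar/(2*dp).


dx = h_bar / (2 * dp)
= 1.055e-34 / (2 * 5.0273e-21)
= 1.055e-34 / 1.0055e-20
= 1.0493e-14 m

1.0493e-14


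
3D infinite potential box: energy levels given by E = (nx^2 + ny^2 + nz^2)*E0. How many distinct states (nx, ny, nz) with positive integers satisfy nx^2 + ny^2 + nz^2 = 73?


Enumerate all (nx, ny, nz) with nx^2 + ny^2 + nz^2 = 73:
(1,6,6)
(6,1,6)
(6,6,1)
Total degeneracy = 3

3


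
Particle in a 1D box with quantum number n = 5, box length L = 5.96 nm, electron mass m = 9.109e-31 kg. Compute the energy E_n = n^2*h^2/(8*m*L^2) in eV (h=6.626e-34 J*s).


E = n^2 * h^2 / (8 * m * L^2)
= 5^2 * (6.626e-34)^2 / (8 * 9.109e-31 * (5.96e-9)^2)
= 25 * 4.3904e-67 / (8 * 9.109e-31 * 3.5522e-17)
= 4.2402e-20 J
= 0.2647 eV

0.2647


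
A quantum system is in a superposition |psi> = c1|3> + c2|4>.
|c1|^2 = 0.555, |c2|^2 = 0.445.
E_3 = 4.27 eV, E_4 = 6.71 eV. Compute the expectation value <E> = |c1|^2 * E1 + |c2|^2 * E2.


<E> = |c1|^2 * E1 + |c2|^2 * E2
= 0.555 * 4.27 + 0.445 * 6.71
= 2.3699 + 2.9859
= 5.3558 eV

5.3558


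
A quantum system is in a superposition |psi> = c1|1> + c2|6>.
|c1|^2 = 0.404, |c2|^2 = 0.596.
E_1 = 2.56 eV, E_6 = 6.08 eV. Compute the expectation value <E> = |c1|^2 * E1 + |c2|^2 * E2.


<E> = |c1|^2 * E1 + |c2|^2 * E2
= 0.404 * 2.56 + 0.596 * 6.08
= 1.0342 + 3.6237
= 4.6579 eV

4.6579


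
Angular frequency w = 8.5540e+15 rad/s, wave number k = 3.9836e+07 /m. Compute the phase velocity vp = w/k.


vp = w / k
= 8.5540e+15 / 3.9836e+07
= 2.1473e+08 m/s

2.1473e+08


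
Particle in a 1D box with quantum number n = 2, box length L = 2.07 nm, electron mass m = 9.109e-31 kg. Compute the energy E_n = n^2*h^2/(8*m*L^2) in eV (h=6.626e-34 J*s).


E = n^2 * h^2 / (8 * m * L^2)
= 2^2 * (6.626e-34)^2 / (8 * 9.109e-31 * (2.07e-9)^2)
= 4 * 4.3904e-67 / (8 * 9.109e-31 * 4.2849e-18)
= 5.6242e-20 J
= 0.3511 eV

0.3511


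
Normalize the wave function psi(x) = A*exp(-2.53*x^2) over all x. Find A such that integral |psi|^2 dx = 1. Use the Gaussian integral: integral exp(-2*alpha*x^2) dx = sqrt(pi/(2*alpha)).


integral |psi|^2 dx = A^2 * sqrt(pi/(2*alpha)) = 1
A^2 = sqrt(2*alpha/pi)
= sqrt(2 * 2.53 / pi)
= 1.269113
A = sqrt(1.269113)
= 1.1265

1.1265


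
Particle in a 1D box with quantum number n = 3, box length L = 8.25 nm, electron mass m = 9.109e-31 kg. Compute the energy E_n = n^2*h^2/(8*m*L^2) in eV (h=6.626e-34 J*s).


E = n^2 * h^2 / (8 * m * L^2)
= 3^2 * (6.626e-34)^2 / (8 * 9.109e-31 * (8.25e-9)^2)
= 9 * 4.3904e-67 / (8 * 9.109e-31 * 6.8063e-17)
= 7.9667e-21 J
= 0.0497 eV

0.0497


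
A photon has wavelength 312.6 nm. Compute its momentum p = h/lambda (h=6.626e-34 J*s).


p = h / lambda
= 6.626e-34 / (312.6e-9)
= 6.626e-34 / 3.1260e-07
= 2.1196e-27 kg*m/s

2.1196e-27


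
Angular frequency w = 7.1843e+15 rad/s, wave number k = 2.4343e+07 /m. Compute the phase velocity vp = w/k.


vp = w / k
= 7.1843e+15 / 2.4343e+07
= 2.9513e+08 m/s

2.9513e+08


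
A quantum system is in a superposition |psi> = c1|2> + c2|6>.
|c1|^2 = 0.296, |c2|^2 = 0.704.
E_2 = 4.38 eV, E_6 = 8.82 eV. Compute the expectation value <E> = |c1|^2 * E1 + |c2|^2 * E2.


<E> = |c1|^2 * E1 + |c2|^2 * E2
= 0.296 * 4.38 + 0.704 * 8.82
= 1.2965 + 6.2093
= 7.5058 eV

7.5058


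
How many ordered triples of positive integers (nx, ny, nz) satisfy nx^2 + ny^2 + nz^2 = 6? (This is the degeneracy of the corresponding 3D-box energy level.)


Enumerate all (nx, ny, nz) with nx^2 + ny^2 + nz^2 = 6:
(1,1,2)
(1,2,1)
(2,1,1)
Total degeneracy = 3

3


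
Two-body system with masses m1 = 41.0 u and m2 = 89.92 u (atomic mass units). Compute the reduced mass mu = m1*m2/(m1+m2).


mu = m1 * m2 / (m1 + m2)
= 41.0 * 89.92 / (41.0 + 89.92)
= 3686.72 / 130.92
= 28.1601 u

28.1601


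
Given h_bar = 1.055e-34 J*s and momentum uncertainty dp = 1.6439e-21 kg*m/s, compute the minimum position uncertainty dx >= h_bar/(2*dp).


dx = h_bar / (2 * dp)
= 1.055e-34 / (2 * 1.6439e-21)
= 1.055e-34 / 3.2878e-21
= 3.2088e-14 m

3.2088e-14


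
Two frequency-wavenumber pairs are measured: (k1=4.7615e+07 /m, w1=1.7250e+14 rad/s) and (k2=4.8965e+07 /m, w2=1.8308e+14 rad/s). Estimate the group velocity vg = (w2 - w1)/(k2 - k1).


vg = (w2 - w1) / (k2 - k1)
= (1.8308e+14 - 1.7250e+14) / (4.8965e+07 - 4.7615e+07)
= 1.0580e+13 / 1.3500e+06
= 7.8370e+06 m/s

7.8370e+06
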